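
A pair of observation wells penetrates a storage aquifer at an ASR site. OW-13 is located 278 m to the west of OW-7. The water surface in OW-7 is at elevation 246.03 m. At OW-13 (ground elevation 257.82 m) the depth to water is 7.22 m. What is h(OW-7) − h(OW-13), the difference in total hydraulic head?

Total head at OW-7: h = 246.03 m (water level in the piezometer is the total head).
Total head at OW-13: h = 257.82 − 7.22 = 250.60 m.
Head difference: h(OW-7) − h(OW-13) = 246.03 − 250.60 = -4.57 m.

Δh ≈ -4.57 m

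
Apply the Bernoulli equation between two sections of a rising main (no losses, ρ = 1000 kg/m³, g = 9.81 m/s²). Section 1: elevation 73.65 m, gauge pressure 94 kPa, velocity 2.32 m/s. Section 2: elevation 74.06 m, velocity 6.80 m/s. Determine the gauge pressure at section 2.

Pressure head at 1: ψ₁ = P₁/(ρg) = 94×1000 / (1000 × 9.81) = 9.58 m.
Velocity heads: v₁²/2g = 2.32²/19.62 = 0.274 m; v₂²/2g = 6.80²/19.62 = 2.357 m.
Total head H = z₁ + ψ₁ + v₁²/2g = 73.65 + 9.58 + 0.274 = 83.50 m.
ψ₂ = H − z₂ − v₂²/2g = 83.50 − 74.06 − 2.357 = 7.08 m.
P₂ = ρgψ₂ = 1000 × 9.81 × 7.08 ≈ 69.5 kPa.

P₂ ≈ 69.5 kPa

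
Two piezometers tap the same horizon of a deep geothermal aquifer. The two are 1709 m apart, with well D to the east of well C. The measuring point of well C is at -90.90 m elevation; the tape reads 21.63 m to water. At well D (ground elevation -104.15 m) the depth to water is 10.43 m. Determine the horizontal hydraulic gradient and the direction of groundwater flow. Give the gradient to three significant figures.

Total head at well C: h = -90.90 − 21.63 = -112.53 m.
Total head at well D: h = -104.15 − 10.43 = -114.58 m.
Head difference: h(well C) − h(well D) = -112.53 − (-114.58) = 2.05 m.
Hydraulic gradient: i = |Δh| / L = 2.05 / 1709 = 0.00120.
Flow is from higher to lower head: from well C toward well D, i.e. toward the east.

i ≈ 0.00120; groundwater flows toward the east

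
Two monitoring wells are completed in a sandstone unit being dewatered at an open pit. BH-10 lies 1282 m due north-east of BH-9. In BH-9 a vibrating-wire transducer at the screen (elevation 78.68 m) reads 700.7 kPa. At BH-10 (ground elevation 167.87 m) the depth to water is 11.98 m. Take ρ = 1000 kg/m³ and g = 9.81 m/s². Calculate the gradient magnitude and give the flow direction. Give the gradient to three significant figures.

i ≈ 0.00451; groundwater flows toward the south-west

Pressure head at BH-9: ψ = P/(ρg) = 700.7×1000 / (1000 × 9.81) = 71.43 m.
Total head at BH-9: h = z + ψ = 78.68 + 71.43 = 150.11 m.
Total head at BH-10: h = 167.87 − 11.98 = 155.89 m.
Head difference: h(BH-9) − h(BH-10) = 150.11 − 155.89 = -5.78 m.
Hydraulic gradient: i = |Δh| / L = 5.78 / 1282 = 0.00451.
Flow is from higher to lower head: from BH-10 toward BH-9, i.e. toward the south-west.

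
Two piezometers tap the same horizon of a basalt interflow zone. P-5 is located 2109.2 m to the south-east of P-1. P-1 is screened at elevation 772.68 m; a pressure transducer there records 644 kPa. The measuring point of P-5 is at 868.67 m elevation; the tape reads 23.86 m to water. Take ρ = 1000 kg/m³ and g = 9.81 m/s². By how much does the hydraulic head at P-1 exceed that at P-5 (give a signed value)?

Pressure head at P-1: ψ = P/(ρg) = 644×1000 / (1000 × 9.81) = 65.65 m.
Total head at P-1: h = z + ψ = 772.68 + 65.65 = 838.33 m.
Total head at P-5: h = 868.67 − 23.86 = 844.81 m.
Head difference: h(P-1) − h(P-5) = 838.33 − 844.81 = -6.48 m.

Δh ≈ -6.48 m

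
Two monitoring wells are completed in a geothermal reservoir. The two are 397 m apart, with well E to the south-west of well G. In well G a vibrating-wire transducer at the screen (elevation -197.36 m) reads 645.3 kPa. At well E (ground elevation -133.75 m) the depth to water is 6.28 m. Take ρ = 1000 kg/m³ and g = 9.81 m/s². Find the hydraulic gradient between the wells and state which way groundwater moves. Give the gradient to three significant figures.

Pressure head at well G: ψ = P/(ρg) = 645.3×1000 / (1000 × 9.81) = 65.78 m.
Total head at well G: h = z + ψ = -197.36 + 65.78 = -131.58 m.
Total head at well E: h = -133.75 − 6.28 = -140.03 m.
Head difference: h(well G) − h(well E) = -131.58 − (-140.03) = 8.45 m.
Hydraulic gradient: i = |Δh| / L = 8.45 / 397 = 0.0213.
Flow is from higher to lower head: from well G toward well E, i.e. toward the south-west.

i ≈ 0.0213; groundwater flows toward the south-west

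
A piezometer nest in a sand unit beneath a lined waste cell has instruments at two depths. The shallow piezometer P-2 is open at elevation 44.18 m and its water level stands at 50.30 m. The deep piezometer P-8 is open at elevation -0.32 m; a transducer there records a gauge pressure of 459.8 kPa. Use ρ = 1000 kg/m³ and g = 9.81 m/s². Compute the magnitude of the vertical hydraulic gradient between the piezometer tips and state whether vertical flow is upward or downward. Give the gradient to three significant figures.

|i_v| ≈ 0.0843; vertical flow is downward

Total head at P-2: h = 50.30 m (water level in the standpipe).
Pressure head at P-8: ψ = P/(ρg) = 459.8×1000 / (1000 × 9.81) = 46.87 m.
Total head at P-8: h = z + ψ = -0.32 + 46.87 = 46.55 m.
Δh = h(P-2) − h(P-8) = 50.30 − 46.55 = 3.75 m.
Vertical separation Δz = 44.18 − (-0.32) = 44.50 m.
|i_v| = |Δh| / Δz = 3.75 / 44.50 = 0.0843.
Head is higher in the shallow piezometer, so vertical flow is downward (recharge condition).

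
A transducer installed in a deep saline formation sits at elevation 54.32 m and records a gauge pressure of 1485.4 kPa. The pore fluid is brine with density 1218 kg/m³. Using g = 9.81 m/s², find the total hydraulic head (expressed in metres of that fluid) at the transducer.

ψ = P/(ρg) = 1485.4×1000 / (1218 × 9.81) = 124.32 m.
h = z + ψ = 54.32 + 124.32 = 178.64 m.

h ≈ 178.64 m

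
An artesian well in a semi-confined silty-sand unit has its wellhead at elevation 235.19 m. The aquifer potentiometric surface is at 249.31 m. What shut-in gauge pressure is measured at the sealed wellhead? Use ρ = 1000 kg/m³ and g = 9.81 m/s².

Head above the cap: Δh = 249.31 − 235.19 = 14.12 m.
P = ρgΔh = 1000 × 9.81 × 14.12 = 138517 Pa ≈ 139 kPa.

P ≈ 139 kPa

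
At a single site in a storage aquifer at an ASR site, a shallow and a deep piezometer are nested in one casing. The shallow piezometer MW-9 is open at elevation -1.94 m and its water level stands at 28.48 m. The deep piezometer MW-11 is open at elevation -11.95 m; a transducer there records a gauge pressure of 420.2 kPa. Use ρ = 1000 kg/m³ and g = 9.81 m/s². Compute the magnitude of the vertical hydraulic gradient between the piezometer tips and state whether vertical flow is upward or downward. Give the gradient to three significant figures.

Total head at MW-9: h = 28.48 m (water level in the standpipe).
Pressure head at MW-11: ψ = P/(ρg) = 420.2×1000 / (1000 × 9.81) = 42.83 m.
Total head at MW-11: h = z + ψ = -11.95 + 42.83 = 30.88 m.
Δh = h(MW-9) − h(MW-11) = 28.48 − 30.88 = -2.40 m.
Vertical separation Δz = -1.94 − (-11.95) = 10.01 m.
|i_v| = |Δh| / Δz = 2.40 / 10.01 = 0.240.
Head is higher in the deep piezometer, so vertical flow is upward (discharge condition).

|i_v| ≈ 0.240; vertical flow is upward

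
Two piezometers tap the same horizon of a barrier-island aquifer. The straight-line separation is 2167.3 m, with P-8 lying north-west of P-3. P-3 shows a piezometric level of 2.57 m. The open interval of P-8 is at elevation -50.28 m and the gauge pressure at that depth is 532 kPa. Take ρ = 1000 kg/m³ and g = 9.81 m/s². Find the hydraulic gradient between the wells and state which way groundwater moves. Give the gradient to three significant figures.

i ≈ 0.000637; groundwater flows toward the south-east

Total head at P-3: h = 2.57 m (water level in the piezometer is the total head).
Pressure head at P-8: ψ = P/(ρg) = 532×1000 / (1000 × 9.81) = 54.23 m.
Total head at P-8: h = z + ψ = -50.28 + 54.23 = 3.95 m.
Head difference: h(P-3) − h(P-8) = 2.57 − 3.95 = -1.38 m.
Hydraulic gradient: i = |Δh| / L = 1.38 / 2167.3 = 0.000637.
Flow is from higher to lower head: from P-8 toward P-3, i.e. toward the south-east.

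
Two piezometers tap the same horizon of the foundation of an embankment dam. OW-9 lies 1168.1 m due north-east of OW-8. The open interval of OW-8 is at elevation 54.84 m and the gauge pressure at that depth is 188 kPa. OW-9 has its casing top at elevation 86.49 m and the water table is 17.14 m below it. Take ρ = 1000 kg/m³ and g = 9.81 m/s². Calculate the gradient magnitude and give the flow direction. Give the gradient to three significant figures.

i ≈ 0.00398; groundwater flows toward the north-east

Pressure head at OW-8: ψ = P/(ρg) = 188×1000 / (1000 × 9.81) = 19.16 m.
Total head at OW-8: h = z + ψ = 54.84 + 19.16 = 74.00 m.
Total head at OW-9: h = 86.49 − 17.14 = 69.35 m.
Head difference: h(OW-8) − h(OW-9) = 74.00 − 69.35 = 4.65 m.
Hydraulic gradient: i = |Δh| / L = 4.65 / 1168.1 = 0.00398.
Flow is from higher to lower head: from OW-8 toward OW-9, i.e. toward the north-east.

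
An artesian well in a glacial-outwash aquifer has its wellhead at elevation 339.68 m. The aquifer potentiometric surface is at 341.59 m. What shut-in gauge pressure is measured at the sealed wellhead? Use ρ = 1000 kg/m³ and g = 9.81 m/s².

P ≈ 18.7 kPa

Head above the cap: Δh = 341.59 − 339.68 = 1.91 m.
P = ρgΔh = 1000 × 9.81 × 1.91 = 18737 Pa ≈ 18.7 kPa.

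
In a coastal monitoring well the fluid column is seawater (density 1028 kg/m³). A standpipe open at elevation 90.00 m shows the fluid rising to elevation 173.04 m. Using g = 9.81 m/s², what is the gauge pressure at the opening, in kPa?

P ≈ 837 kPa

Pressure head ψ = h − z = 173.04 − 90.00 = 83.04 m.
P = ρgψ = 1028 × 9.81 × 83.04 = 837432 Pa ≈ 837 kPa.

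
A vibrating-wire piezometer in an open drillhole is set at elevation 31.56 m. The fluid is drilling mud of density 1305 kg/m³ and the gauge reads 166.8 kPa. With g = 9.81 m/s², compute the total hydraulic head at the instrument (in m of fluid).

h ≈ 44.59 m

ψ = P/(ρg) = 166.8×1000 / (1305 × 9.81) = 13.03 m.
h = z + ψ = 31.56 + 13.03 = 44.59 m.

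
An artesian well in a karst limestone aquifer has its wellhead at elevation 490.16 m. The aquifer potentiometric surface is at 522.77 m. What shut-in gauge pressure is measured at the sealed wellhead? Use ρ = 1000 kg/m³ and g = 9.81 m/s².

Head above the cap: Δh = 522.77 − 490.16 = 32.61 m.
P = ρgΔh = 1000 × 9.81 × 32.61 = 319904 Pa ≈ 320 kPa.

P ≈ 320 kPa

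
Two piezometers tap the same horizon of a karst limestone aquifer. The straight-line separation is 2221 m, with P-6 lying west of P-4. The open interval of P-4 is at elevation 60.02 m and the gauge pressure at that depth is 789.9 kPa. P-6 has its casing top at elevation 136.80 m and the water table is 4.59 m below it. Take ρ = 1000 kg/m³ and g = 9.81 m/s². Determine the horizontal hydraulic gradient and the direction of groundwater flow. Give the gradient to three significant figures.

i ≈ 0.00375; groundwater flows toward the west

Pressure head at P-4: ψ = P/(ρg) = 789.9×1000 / (1000 × 9.81) = 80.52 m.
Total head at P-4: h = z + ψ = 60.02 + 80.52 = 140.54 m.
Total head at P-6: h = 136.80 − 4.59 = 132.21 m.
Head difference: h(P-4) − h(P-6) = 140.54 − 132.21 = 8.33 m.
Hydraulic gradient: i = |Δh| / L = 8.33 / 2221 = 0.00375.
Flow is from higher to lower head: from P-4 toward P-6, i.e. toward the west.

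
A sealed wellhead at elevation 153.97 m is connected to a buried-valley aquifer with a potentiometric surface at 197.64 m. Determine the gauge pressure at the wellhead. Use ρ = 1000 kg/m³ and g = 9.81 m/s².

P ≈ 428 kPa

Head above the cap: Δh = 197.64 − 153.97 = 43.67 m.
P = ρgΔh = 1000 × 9.81 × 43.67 = 428403 Pa ≈ 428 kPa.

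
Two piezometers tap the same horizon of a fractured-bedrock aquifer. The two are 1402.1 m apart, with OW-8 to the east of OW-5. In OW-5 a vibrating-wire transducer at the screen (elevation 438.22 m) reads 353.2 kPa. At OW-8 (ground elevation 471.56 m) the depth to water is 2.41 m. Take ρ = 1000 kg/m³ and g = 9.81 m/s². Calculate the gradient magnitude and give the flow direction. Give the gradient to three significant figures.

Pressure head at OW-5: ψ = P/(ρg) = 353.2×1000 / (1000 × 9.81) = 36.00 m.
Total head at OW-5: h = z + ψ = 438.22 + 36.00 = 474.22 m.
Total head at OW-8: h = 471.56 − 2.41 = 469.15 m.
Head difference: h(OW-5) − h(OW-8) = 474.22 − 469.15 = 5.07 m.
Hydraulic gradient: i = |Δh| / L = 5.07 / 1402.1 = 0.00362.
Flow is from higher to lower head: from OW-5 toward OW-8, i.e. toward the east.

i ≈ 0.00362; groundwater flows toward the east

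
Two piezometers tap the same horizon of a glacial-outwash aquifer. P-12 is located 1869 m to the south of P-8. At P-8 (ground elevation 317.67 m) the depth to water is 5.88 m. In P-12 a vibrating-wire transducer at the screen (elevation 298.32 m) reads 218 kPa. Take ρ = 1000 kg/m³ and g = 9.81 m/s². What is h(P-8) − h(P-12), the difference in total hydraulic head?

Total head at P-8: h = 317.67 − 5.88 = 311.79 m.
Pressure head at P-12: ψ = P/(ρg) = 218×1000 / (1000 × 9.81) = 22.22 m.
Total head at P-12: h = z + ψ = 298.32 + 22.22 = 320.54 m.
Head difference: h(P-8) − h(P-12) = 311.79 − 320.54 = -8.75 m.

Δh ≈ -8.75 m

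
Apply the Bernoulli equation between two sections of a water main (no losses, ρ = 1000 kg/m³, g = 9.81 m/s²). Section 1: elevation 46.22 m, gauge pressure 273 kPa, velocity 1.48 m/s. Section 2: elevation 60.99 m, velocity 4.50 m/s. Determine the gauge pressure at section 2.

P₂ ≈ 119 kPa

Pressure head at 1: ψ₁ = P₁/(ρg) = 273×1000 / (1000 × 9.81) = 27.83 m.
Velocity heads: v₁²/2g = 1.48²/19.62 = 0.112 m; v₂²/2g = 4.50²/19.62 = 1.032 m.
Total head H = z₁ + ψ₁ + v₁²/2g = 46.22 + 27.83 + 0.112 = 74.16 m.
ψ₂ = H − z₂ − v₂²/2g = 74.16 − 60.99 − 1.032 = 12.14 m.
P₂ = ρgψ₂ = 1000 × 9.81 × 12.14 ≈ 119 kPa.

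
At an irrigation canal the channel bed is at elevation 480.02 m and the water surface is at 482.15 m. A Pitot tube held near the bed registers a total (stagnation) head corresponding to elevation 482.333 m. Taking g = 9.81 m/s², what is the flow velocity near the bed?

v ≈ 1.89 m/s

Near the bed, under hydrostatic conditions, the piezometric head (z + ψ) equals the free-surface elevation, 482.15 m.
Velocity head = total − piezometric = 482.333 − 482.15 = 0.183 m.
v = √(2g·h_v) = √(2 × 9.81 × 0.183) = 1.89 m/s.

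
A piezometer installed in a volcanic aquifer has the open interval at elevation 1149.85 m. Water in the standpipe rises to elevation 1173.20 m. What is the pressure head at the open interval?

Total head h = 1173.20 m (the water-surface elevation in the piezometer).
Pressure head ψ = h − z = 1173.20 − 1149.85 = 23.35 m.

ψ ≈ 23.35 m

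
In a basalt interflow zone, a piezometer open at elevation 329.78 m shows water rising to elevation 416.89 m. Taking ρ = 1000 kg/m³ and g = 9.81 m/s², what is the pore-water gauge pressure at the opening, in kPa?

Pressure head ψ = h − z = 416.89 − 329.78 = 87.11 m.
P = ρgψ = 1000 × 9.81 × 87.11 = 854549 Pa ≈ 855 kPa.

P ≈ 855 kPa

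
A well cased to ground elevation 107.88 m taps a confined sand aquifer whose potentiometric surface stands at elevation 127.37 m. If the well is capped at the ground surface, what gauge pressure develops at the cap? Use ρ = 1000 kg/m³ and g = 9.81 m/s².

Head above the cap: Δh = 127.37 − 107.88 = 19.49 m.
P = ρgΔh = 1000 × 9.81 × 19.49 = 191197 Pa ≈ 191 kPa.

P ≈ 191 kPa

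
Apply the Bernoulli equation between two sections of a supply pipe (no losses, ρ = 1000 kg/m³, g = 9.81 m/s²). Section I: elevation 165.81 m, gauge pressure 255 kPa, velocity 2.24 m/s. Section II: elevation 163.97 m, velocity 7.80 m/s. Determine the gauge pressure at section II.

Pressure head at I: ψ₁ = P₁/(ρg) = 255×1000 / (1000 × 9.81) = 25.99 m.
Velocity heads: v₁²/2g = 2.24²/19.62 = 0.256 m; v₂²/2g = 7.80²/19.62 = 3.101 m.
Total head H = z₁ + ψ₁ + v₁²/2g = 165.81 + 25.99 + 0.256 = 192.06 m.
ψ₂ = H − z₂ − v₂²/2g = 192.06 − 163.97 − 3.101 = 24.99 m.
P₂ = ρgψ₂ = 1000 × 9.81 × 24.99 ≈ 245 kPa.

P₂ ≈ 245 kPa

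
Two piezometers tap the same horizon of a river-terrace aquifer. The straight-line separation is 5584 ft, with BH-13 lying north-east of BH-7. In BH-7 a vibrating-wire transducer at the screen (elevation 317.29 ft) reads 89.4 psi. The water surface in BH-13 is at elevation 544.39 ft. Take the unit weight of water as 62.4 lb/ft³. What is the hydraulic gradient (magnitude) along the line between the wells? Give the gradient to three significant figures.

i ≈ 0.00372

Pressure head at BH-7: ψ = 144·P/γ = 144 × 89.4 / 62.4 = 206.31 ft.
Total head at BH-7: h = z + ψ = 317.29 + 206.31 = 523.60 ft.
Total head at BH-13: h = 544.39 ft (water level in the piezometer is the total head).
Head difference: h(BH-7) − h(BH-13) = 523.60 − 544.39 = -20.79 ft.
Hydraulic gradient: i = |Δh| / L = 20.79 / 5584 = 0.00372.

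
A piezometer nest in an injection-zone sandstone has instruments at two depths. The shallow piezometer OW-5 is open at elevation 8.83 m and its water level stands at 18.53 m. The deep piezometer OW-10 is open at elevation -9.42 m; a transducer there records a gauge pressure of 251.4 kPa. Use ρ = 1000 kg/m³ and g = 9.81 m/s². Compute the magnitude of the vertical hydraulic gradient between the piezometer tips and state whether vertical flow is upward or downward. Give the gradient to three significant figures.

|i_v| ≈ 0.127; vertical flow is downward

Total head at OW-5: h = 18.53 m (water level in the standpipe).
Pressure head at OW-10: ψ = P/(ρg) = 251.4×1000 / (1000 × 9.81) = 25.63 m.
Total head at OW-10: h = z + ψ = -9.42 + 25.63 = 16.21 m.
Δh = h(OW-5) − h(OW-10) = 18.53 − 16.21 = 2.32 m.
Vertical separation Δz = 8.83 − (-9.42) = 18.25 m.
|i_v| = |Δh| / Δz = 2.32 / 18.25 = 0.127.
Head is higher in the shallow piezometer, so vertical flow is downward (recharge condition).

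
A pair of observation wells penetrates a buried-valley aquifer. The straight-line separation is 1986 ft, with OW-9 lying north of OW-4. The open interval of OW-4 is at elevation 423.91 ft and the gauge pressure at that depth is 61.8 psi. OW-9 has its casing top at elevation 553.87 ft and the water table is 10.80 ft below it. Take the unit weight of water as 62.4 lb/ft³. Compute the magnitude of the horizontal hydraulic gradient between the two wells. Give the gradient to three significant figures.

Pressure head at OW-4: ψ = 144·P/γ = 144 × 61.8 / 62.4 = 142.62 ft.
Total head at OW-4: h = z + ψ = 423.91 + 142.62 = 566.53 ft.
Total head at OW-9: h = 553.87 − 10.80 = 543.07 ft.
Head difference: h(OW-4) − h(OW-9) = 566.53 − 543.07 = 23.46 ft.
Hydraulic gradient: i = |Δh| / L = 23.46 / 1986 = 0.0118.

i ≈ 0.0118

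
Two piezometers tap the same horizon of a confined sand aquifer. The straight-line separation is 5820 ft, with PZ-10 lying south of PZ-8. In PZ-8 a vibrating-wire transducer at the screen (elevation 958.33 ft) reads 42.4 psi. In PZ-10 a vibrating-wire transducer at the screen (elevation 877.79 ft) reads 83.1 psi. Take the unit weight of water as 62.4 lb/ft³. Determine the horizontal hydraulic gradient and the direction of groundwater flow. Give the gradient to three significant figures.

Pressure head at PZ-8: ψ = 144·P/γ = 144 × 42.4 / 62.4 = 97.85 ft.
Total head at PZ-8: h = z + ψ = 958.33 + 97.85 = 1056.18 ft.
Pressure head at PZ-10: ψ = 144·P/γ = 144 × 83.1 / 62.4 = 191.77 ft.
Total head at PZ-10: h = z + ψ = 877.79 + 191.77 = 1069.56 ft.
Head difference: h(PZ-8) − h(PZ-10) = 1056.18 − 1069.56 = -13.38 ft.
Hydraulic gradient: i = |Δh| / L = 13.38 / 5820 = 0.00230.
Flow is from higher to lower head: from PZ-10 toward PZ-8, i.e. toward the north.

i ≈ 0.00230; groundwater flows toward the north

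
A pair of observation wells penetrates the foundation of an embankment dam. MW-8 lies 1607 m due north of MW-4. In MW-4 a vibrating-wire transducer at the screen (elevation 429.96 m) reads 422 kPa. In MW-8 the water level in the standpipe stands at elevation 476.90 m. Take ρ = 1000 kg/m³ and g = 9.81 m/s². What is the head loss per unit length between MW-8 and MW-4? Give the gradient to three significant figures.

i ≈ 0.00244 m/m

Pressure head at MW-4: ψ = P/(ρg) = 422×1000 / (1000 × 9.81) = 43.02 m.
Total head at MW-4: h = z + ψ = 429.96 + 43.02 = 472.98 m.
Total head at MW-8: h = 476.90 m (water level in the piezometer is the total head).
Head difference: h(MW-4) − h(MW-8) = 472.98 − 476.90 = -3.92 m.
Hydraulic gradient: i = |Δh| / L = 3.92 / 1607 = 0.00244.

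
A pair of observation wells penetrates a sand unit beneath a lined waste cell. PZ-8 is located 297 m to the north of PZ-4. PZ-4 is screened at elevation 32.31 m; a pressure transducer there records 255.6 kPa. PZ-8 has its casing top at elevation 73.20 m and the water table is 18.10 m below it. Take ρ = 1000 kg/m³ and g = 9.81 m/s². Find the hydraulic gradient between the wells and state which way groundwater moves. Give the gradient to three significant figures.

i ≈ 0.0110; groundwater flows toward the north

Pressure head at PZ-4: ψ = P/(ρg) = 255.6×1000 / (1000 × 9.81) = 26.06 m.
Total head at PZ-4: h = z + ψ = 32.31 + 26.06 = 58.37 m.
Total head at PZ-8: h = 73.20 − 18.10 = 55.10 m.
Head difference: h(PZ-4) − h(PZ-8) = 58.37 − 55.10 = 3.27 m.
Hydraulic gradient: i = |Δh| / L = 3.27 / 297 = 0.0110.
Flow is from higher to lower head: from PZ-4 toward PZ-8, i.e. toward the north.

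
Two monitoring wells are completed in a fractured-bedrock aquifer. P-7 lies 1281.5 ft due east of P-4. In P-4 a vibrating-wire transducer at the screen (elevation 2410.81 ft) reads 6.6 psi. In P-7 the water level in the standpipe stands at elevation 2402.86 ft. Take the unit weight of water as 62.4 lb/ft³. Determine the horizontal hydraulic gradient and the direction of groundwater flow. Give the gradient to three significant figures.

Pressure head at P-4: ψ = 144·P/γ = 144 × 6.6 / 62.4 = 15.23 ft.
Total head at P-4: h = z + ψ = 2410.81 + 15.23 = 2426.04 ft.
Total head at P-7: h = 2402.86 ft (water level in the piezometer is the total head).
Head difference: h(P-4) − h(P-7) = 2426.04 − 2402.86 = 23.18 ft.
Hydraulic gradient: i = |Δh| / L = 23.18 / 1281.5 = 0.0181.
Flow is from higher to lower head: from P-4 toward P-7, i.e. toward the east.

i ≈ 0.0181; groundwater flows toward the east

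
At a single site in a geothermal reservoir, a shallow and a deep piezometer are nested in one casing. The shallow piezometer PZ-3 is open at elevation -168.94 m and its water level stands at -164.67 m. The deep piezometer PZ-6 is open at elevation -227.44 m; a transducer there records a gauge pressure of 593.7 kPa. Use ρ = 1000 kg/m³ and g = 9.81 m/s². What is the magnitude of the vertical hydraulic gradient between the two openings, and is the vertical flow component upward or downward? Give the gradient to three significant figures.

Total head at PZ-3: h = -164.67 m (water level in the standpipe).
Pressure head at PZ-6: ψ = P/(ρg) = 593.7×1000 / (1000 × 9.81) = 60.52 m.
Total head at PZ-6: h = z + ψ = -227.44 + 60.52 = -166.92 m.
Δh = h(PZ-3) − h(PZ-6) = -164.67 − (-166.92) = 2.25 m.
Vertical separation Δz = -168.94 − (-227.44) = 58.50 m.
|i_v| = |Δh| / Δz = 2.25 / 58.50 = 0.0385.
Head is higher in the shallow piezometer, so vertical flow is downward (recharge condition).

|i_v| ≈ 0.0385; vertical flow is downward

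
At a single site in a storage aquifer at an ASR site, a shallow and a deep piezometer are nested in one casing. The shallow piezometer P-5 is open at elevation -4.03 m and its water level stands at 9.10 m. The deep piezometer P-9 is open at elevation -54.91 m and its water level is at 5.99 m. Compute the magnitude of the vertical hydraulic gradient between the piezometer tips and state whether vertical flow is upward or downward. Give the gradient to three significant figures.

Total head at P-5: h = 9.10 m (water level in the standpipe).
Total head at P-9: h = 5.99 m.
Δh = h(P-5) − h(P-9) = 9.10 − 5.99 = 3.11 m.
Vertical separation Δz = -4.03 − (-54.91) = 50.88 m.
|i_v| = |Δh| / Δz = 3.11 / 50.88 = 0.0611.
Head is higher in the shallow piezometer, so vertical flow is downward (recharge condition).

|i_v| ≈ 0.0611; vertical flow is downward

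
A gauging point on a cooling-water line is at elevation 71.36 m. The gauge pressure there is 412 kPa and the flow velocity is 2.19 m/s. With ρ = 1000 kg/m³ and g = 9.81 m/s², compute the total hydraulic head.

Pressure head ψ = P/(ρg) = 412×1000 / (1000 × 9.81) = 42.00 m.
Velocity head = v²/(2g) = 2.19² / (2 × 9.81) = 0.244 m.
h = z + ψ + v²/(2g) = 71.36 + 42.00 + 0.244 = 113.60 m.

h ≈ 113.60 m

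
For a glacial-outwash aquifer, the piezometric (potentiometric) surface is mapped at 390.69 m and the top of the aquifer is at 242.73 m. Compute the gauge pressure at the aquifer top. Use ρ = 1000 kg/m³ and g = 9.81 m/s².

Pressure head at the aquifer top: ψ = h − z = 390.69 − 242.73 = 147.96 m.
P = ρgψ = 1000 × 9.81 × 147.96 = 1451488 Pa ≈ 1450 kPa.

P ≈ 1450 kPa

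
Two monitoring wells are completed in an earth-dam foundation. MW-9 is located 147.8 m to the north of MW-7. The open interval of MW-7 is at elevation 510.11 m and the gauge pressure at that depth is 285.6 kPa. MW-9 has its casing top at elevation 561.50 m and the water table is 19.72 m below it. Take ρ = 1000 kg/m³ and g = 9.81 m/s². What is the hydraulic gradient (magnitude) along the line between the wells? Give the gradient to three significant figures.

Pressure head at MW-7: ψ = P/(ρg) = 285.6×1000 / (1000 × 9.81) = 29.11 m.
Total head at MW-7: h = z + ψ = 510.11 + 29.11 = 539.22 m.
Total head at MW-9: h = 561.50 − 19.72 = 541.78 m.
Head difference: h(MW-7) − h(MW-9) = 539.22 − 541.78 = -2.56 m.
Hydraulic gradient: i = |Δh| / L = 2.56 / 147.8 = 0.0173.

i ≈ 0.0173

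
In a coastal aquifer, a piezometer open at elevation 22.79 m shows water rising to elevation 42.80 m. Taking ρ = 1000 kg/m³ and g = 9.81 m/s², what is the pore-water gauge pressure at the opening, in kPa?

P ≈ 196 kPa

Pressure head ψ = h − z = 42.80 − 22.79 = 20.01 m.
P = ρgψ = 1000 × 9.81 × 20.01 = 196298 Pa ≈ 196 kPa.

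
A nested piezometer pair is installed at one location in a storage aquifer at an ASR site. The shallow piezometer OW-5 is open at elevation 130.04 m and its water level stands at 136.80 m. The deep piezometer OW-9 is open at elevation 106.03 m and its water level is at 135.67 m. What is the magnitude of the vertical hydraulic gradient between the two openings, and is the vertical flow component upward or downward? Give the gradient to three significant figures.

|i_v| ≈ 0.0471; vertical flow is downward

Total head at OW-5: h = 136.80 m (water level in the standpipe).
Total head at OW-9: h = 135.67 m.
Δh = h(OW-5) − h(OW-9) = 136.80 − 135.67 = 1.13 m.
Vertical separation Δz = 130.04 − 106.03 = 24.01 m.
|i_v| = |Δh| / Δz = 1.13 / 24.01 = 0.0471.
Head is higher in the shallow piezometer, so vertical flow is downward (recharge condition).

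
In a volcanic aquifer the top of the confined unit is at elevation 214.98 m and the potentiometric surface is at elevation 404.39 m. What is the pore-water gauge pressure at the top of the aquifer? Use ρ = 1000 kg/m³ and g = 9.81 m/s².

Pressure head at the aquifer top: ψ = h − z = 404.39 − 214.98 = 189.41 m.
P = ρgψ = 1000 × 9.81 × 189.41 = 1858112 Pa ≈ 1860 kPa.

P ≈ 1860 kPa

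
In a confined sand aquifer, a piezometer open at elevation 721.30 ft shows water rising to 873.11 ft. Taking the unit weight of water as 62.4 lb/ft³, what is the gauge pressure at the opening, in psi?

Pressure head ψ = h − z = 873.11 − 721.30 = 151.81 ft.
P = γ·ψ / 144 = 62.4 × 151.81 / 144 = 65.8 psi.

P ≈ 65.8 psi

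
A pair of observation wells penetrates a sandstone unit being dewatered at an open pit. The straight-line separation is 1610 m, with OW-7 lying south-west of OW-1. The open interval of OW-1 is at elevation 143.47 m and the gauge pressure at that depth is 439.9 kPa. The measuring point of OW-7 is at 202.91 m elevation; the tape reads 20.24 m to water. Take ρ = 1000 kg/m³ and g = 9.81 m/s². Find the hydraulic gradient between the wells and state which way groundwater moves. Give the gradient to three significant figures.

i ≈ 0.00350; groundwater flows toward the south-west

Pressure head at OW-1: ψ = P/(ρg) = 439.9×1000 / (1000 × 9.81) = 44.84 m.
Total head at OW-1: h = z + ψ = 143.47 + 44.84 = 188.31 m.
Total head at OW-7: h = 202.91 − 20.24 = 182.67 m.
Head difference: h(OW-1) − h(OW-7) = 188.31 − 182.67 = 5.64 m.
Hydraulic gradient: i = |Δh| / L = 5.64 / 1610 = 0.00350.
Flow is from higher to lower head: from OW-1 toward OW-7, i.e. toward the south-west.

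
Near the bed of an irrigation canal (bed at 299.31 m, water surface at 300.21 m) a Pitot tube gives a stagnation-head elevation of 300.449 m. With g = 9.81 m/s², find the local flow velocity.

Near the bed, under hydrostatic conditions, the piezometric head (z + ψ) equals the free-surface elevation, 300.21 m.
Velocity head = total − piezometric = 300.449 − 300.21 = 0.239 m.
v = √(2g·h_v) = √(2 × 9.81 × 0.239) = 2.17 m/s.

v ≈ 2.17 m/s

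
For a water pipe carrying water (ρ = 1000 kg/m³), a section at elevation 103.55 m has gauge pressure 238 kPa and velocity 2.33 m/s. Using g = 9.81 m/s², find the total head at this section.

Pressure head ψ = P/(ρg) = 238×1000 / (1000 × 9.81) = 24.26 m.
Velocity head = v²/(2g) = 2.33² / (2 × 9.81) = 0.277 m.
h = z + ψ + v²/(2g) = 103.55 + 24.26 + 0.277 = 128.09 m.

h ≈ 128.09 m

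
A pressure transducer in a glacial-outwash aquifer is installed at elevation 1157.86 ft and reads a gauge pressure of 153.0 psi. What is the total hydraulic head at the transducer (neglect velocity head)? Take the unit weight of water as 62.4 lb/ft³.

ψ = 144·P/γ = 144 × 153.0 / 62.4 = 353.08 ft.
h = z + ψ = 1157.86 + 353.08 = 1510.94 ft.

h ≈ 1510.94 ft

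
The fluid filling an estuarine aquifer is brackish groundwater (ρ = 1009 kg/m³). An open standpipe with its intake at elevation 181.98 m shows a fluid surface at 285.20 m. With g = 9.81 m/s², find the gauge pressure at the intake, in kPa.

Pressure head ψ = h − z = 285.20 − 181.98 = 103.22 m.
P = ρgψ = 1009 × 9.81 × 103.22 = 1021701 Pa ≈ 1020 kPa.

P ≈ 1020 kPa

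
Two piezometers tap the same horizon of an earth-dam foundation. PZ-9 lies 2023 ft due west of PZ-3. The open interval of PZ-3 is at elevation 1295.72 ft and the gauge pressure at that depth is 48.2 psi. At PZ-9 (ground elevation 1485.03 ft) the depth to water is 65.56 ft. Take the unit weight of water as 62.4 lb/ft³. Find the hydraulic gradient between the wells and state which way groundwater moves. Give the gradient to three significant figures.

Pressure head at PZ-3: ψ = 144·P/γ = 144 × 48.2 / 62.4 = 111.23 ft.
Total head at PZ-3: h = z + ψ = 1295.72 + 111.23 = 1406.95 ft.
Total head at PZ-9: h = 1485.03 − 65.56 = 1419.47 ft.
Head difference: h(PZ-3) − h(PZ-9) = 1406.95 − 1419.47 = -12.52 ft.
Hydraulic gradient: i = |Δh| / L = 12.52 / 2023 = 0.00619.
Flow is from higher to lower head: from PZ-9 toward PZ-3, i.e. toward the east.

i ≈ 0.00619; groundwater flows toward the east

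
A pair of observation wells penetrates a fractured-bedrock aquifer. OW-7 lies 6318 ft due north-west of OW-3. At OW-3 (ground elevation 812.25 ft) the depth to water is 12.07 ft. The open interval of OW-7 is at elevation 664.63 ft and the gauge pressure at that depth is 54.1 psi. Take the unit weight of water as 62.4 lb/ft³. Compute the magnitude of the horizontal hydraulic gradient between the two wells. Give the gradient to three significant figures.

Total head at OW-3: h = 812.25 − 12.07 = 800.18 ft.
Pressure head at OW-7: ψ = 144·P/γ = 144 × 54.1 / 62.4 = 124.85 ft.
Total head at OW-7: h = z + ψ = 664.63 + 124.85 = 789.48 ft.
Head difference: h(OW-3) − h(OW-7) = 800.18 − 789.48 = 10.70 ft.
Hydraulic gradient: i = |Δh| / L = 10.70 / 6318 = 0.00169.

i ≈ 0.00169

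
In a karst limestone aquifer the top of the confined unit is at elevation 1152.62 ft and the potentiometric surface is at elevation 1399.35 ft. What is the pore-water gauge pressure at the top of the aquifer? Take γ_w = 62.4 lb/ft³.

Pressure head at the aquifer top: ψ = h − z = 1399.35 − 1152.62 = 246.73 ft.
P = γψ/144 = 62.4 × 246.73 / 144 = 107 psi.

P ≈ 107 psi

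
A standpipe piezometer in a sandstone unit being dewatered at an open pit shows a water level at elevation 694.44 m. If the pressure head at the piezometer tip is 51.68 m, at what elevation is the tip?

z ≈ 642.76 m

z = h − ψ = 694.44 − 51.68 = 642.76 m.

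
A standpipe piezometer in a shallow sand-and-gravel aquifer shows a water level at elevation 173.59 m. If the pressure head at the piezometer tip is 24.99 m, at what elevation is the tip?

z ≈ 148.60 m

z = h − ψ = 173.59 − 24.99 = 148.60 m.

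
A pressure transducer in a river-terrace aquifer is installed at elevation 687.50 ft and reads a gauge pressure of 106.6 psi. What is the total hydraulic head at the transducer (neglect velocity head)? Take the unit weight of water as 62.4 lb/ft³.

ψ = 144·P/γ = 144 × 106.6 / 62.4 = 246.00 ft.
h = z + ψ = 687.50 + 246.00 = 933.50 ft.

h ≈ 933.50 ft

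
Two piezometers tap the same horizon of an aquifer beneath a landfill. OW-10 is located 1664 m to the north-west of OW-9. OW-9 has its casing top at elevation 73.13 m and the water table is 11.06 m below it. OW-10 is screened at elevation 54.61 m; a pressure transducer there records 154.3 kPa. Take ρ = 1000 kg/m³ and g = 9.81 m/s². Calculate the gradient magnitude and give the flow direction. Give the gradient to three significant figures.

Total head at OW-9: h = 73.13 − 11.06 = 62.07 m.
Pressure head at OW-10: ψ = P/(ρg) = 154.3×1000 / (1000 × 9.81) = 15.73 m.
Total head at OW-10: h = z + ψ = 54.61 + 15.73 = 70.34 m.
Head difference: h(OW-9) − h(OW-10) = 62.07 − 70.34 = -8.27 m.
Hydraulic gradient: i = |Δh| / L = 8.27 / 1664 = 0.00497.
Flow is from higher to lower head: from OW-10 toward OW-9, i.e. toward the south-east.

i ≈ 0.00497; groundwater flows toward the south-east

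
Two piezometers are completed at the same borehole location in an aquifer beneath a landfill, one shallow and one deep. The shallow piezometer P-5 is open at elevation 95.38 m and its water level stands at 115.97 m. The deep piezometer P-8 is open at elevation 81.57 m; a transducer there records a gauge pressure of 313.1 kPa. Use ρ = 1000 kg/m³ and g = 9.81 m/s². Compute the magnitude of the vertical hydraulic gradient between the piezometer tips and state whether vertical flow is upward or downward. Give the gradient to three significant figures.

|i_v| ≈ 0.180; vertical flow is downward

Total head at P-5: h = 115.97 m (water level in the standpipe).
Pressure head at P-8: ψ = P/(ρg) = 313.1×1000 / (1000 × 9.81) = 31.92 m.
Total head at P-8: h = z + ψ = 81.57 + 31.92 = 113.49 m.
Δh = h(P-5) − h(P-8) = 115.97 − 113.49 = 2.48 m.
Vertical separation Δz = 95.38 − 81.57 = 13.81 m.
|i_v| = |Δh| / Δz = 2.48 / 13.81 = 0.180.
Head is higher in the shallow piezometer, so vertical flow is downward (recharge condition).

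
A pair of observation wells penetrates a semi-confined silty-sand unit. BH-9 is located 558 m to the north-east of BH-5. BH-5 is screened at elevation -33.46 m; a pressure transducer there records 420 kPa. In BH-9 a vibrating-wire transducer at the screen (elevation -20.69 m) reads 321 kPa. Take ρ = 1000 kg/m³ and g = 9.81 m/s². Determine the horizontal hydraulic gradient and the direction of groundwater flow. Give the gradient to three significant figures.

i ≈ 0.00480; groundwater flows toward the south-west

Pressure head at BH-5: ψ = P/(ρg) = 420×1000 / (1000 × 9.81) = 42.81 m.
Total head at BH-5: h = z + ψ = -33.46 + 42.81 = 9.35 m.
Pressure head at BH-9: ψ = P/(ρg) = 321×1000 / (1000 × 9.81) = 32.72 m.
Total head at BH-9: h = z + ψ = -20.69 + 32.72 = 12.03 m.
Head difference: h(BH-5) − h(BH-9) = 9.35 − 12.03 = -2.68 m.
Hydraulic gradient: i = |Δh| / L = 2.68 / 558 = 0.00480.
Flow is from higher to lower head: from BH-9 toward BH-5, i.e. toward the south-west.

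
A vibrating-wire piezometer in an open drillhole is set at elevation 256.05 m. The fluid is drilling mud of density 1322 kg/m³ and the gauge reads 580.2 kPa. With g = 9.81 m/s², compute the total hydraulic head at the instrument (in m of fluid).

ψ = P/(ρg) = 580.2×1000 / (1322 × 9.81) = 44.74 m.
h = z + ψ = 256.05 + 44.74 = 300.79 m.

h ≈ 300.79 m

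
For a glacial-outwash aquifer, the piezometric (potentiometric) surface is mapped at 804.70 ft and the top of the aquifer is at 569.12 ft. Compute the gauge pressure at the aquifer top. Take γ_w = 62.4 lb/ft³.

Pressure head at the aquifer top: ψ = h − z = 804.70 − 569.12 = 235.58 ft.
P = γψ/144 = 62.4 × 235.58 / 144 = 102 psi.

P ≈ 102 psi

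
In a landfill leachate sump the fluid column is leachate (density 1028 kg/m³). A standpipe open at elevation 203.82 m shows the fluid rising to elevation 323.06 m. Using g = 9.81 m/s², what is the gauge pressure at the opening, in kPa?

Pressure head ψ = h − z = 323.06 − 203.82 = 119.24 m.
P = ρgψ = 1028 × 9.81 × 119.24 = 1202497 Pa ≈ 1200 kPa.

P ≈ 1200 kPa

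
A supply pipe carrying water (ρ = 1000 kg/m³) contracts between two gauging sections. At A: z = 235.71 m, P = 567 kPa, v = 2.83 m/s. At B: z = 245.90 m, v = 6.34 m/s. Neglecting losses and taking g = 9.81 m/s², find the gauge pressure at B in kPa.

Pressure head at A: ψ₁ = P₁/(ρg) = 567×1000 / (1000 × 9.81) = 57.80 m.
Velocity heads: v₁²/2g = 2.83²/19.62 = 0.408 m; v₂²/2g = 6.34²/19.62 = 2.049 m.
Total head H = z₁ + ψ₁ + v₁²/2g = 235.71 + 57.80 + 0.408 = 293.92 m.
ψ₂ = H − z₂ − v₂²/2g = 293.92 − 245.90 − 2.049 = 45.97 m.
P₂ = ρgψ₂ = 1000 × 9.81 × 45.97 ≈ 451 kPa.

P₂ ≈ 451 kPa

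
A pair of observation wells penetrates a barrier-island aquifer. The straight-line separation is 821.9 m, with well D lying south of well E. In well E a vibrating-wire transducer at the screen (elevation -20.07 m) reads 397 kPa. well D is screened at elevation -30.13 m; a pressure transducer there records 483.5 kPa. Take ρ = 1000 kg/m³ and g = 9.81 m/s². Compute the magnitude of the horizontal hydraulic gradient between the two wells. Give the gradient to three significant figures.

Pressure head at well E: ψ = P/(ρg) = 397×1000 / (1000 × 9.81) = 40.47 m.
Total head at well E: h = z + ψ = -20.07 + 40.47 = 20.40 m.
Pressure head at well D: ψ = P/(ρg) = 483.5×1000 / (1000 × 9.81) = 49.29 m.
Total head at well D: h = z + ψ = -30.13 + 49.29 = 19.16 m.
Head difference: h(well E) − h(well D) = 20.40 − 19.16 = 1.24 m.
Hydraulic gradient: i = |Δh| / L = 1.24 / 821.9 = 0.00151.

i ≈ 0.00151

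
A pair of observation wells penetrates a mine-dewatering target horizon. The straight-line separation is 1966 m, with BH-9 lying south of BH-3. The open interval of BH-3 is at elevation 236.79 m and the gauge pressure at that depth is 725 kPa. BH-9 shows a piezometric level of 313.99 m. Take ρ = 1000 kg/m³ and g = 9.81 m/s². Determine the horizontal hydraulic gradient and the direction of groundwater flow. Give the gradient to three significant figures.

Pressure head at BH-3: ψ = P/(ρg) = 725×1000 / (1000 × 9.81) = 73.90 m.
Total head at BH-3: h = z + ψ = 236.79 + 73.90 = 310.69 m.
Total head at BH-9: h = 313.99 m (water level in the piezometer is the total head).
Head difference: h(BH-3) − h(BH-9) = 310.69 − 313.99 = -3.30 m.
Hydraulic gradient: i = |Δh| / L = 3.30 / 1966 = 0.00168.
Flow is from higher to lower head: from BH-9 toward BH-3, i.e. toward the north.

i ≈ 0.00168; groundwater flows toward the north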